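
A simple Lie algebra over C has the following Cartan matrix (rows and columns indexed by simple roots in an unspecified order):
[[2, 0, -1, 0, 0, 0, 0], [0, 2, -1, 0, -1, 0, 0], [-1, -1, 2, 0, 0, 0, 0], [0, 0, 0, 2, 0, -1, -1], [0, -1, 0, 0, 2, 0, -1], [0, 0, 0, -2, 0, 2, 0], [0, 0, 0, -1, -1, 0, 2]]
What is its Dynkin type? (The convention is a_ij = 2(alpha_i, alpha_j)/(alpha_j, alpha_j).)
The matrix has rank 7 with 2's on the diagonal. Reading the off-diagonal entries as Dynkin edges (a single edge where a_ij = a_ji = -1; a double or triple edge where a_ij * a_ji = 2 or 3), the diagram is a chain of 7 nodes with a double edge at one end; the terminal node there is the unique long simple root (C_7). One simple-root ordering that puts it in standard form is (alpha_1, alpha_3, alpha_2, alpha_5, alpha_7, alpha_4, alpha_6). So the algebra is type C_7, i.e. sp(14).

C_7 (sp(14))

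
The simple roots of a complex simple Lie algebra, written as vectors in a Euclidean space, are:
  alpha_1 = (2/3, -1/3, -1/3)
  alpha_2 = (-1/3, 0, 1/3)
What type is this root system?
Compute the Cartan integers a_ij = 2(alpha_i, alpha_j)/(alpha_j, alpha_j); the resulting 2x2 Cartan matrix is
[[2, -3], [-1, 2]].
The roots have two lengths (squared-length ratio 3:1); the short ones are alpha_{2}. The associated Dynkin diagram is two nodes joined by a triple edge (G_2), so the type is G_2.

G_2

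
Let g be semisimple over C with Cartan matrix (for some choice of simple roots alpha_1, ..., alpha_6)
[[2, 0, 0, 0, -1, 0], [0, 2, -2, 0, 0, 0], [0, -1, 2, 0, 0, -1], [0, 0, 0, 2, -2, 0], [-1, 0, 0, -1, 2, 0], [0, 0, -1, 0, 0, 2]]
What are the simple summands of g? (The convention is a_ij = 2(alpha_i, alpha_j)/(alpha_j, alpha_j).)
type C_3 + type C_3

The diagram associated to this matrix has two connected components: the simple roots {alpha_1, alpha_4, alpha_5} form a chain of 3 nodes with a double edge at one end; the terminal node there is the unique long simple root (C_3), and {alpha_2, alpha_3, alpha_6} form a chain of 3 nodes with a double edge at one end; the terminal node there is the unique long simple root (C_3). A semisimple Lie algebra decomposes uniquely as the direct sum of simple ideals, one per connected component of its Dynkin diagram, so g ≅ C_3 ⊕ C_3 (dimension 21 + 21 = 42).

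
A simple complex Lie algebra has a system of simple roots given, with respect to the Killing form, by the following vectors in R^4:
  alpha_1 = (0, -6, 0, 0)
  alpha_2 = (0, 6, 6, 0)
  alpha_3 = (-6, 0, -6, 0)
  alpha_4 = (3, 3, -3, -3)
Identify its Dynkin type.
F_4

Compute the Cartan integers a_ij = 2(alpha_i, alpha_j)/(alpha_j, alpha_j); the resulting 4x4 Cartan matrix is
[[2, -1, 0, -1], [-2, 2, -1, 0], [0, -1, 2, 0], [-1, 0, 0, 2]].
The roots have two lengths (squared-length ratio 2:1); the short ones are alpha_{1,4}. The associated Dynkin diagram is a chain of 4 nodes with a double edge between the middle two (F_4), so the type is F_4.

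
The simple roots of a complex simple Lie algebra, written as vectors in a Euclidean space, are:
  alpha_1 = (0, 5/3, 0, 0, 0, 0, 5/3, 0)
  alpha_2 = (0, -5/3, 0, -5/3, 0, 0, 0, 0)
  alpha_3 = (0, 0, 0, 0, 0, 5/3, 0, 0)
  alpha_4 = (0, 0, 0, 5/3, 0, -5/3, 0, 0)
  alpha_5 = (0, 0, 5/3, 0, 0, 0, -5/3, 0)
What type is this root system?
Compute the Cartan integers a_ij = 2(alpha_i, alpha_j)/(alpha_j, alpha_j); the resulting 5x5 Cartan matrix is
[[2, -1, 0, 0, -1], [-1, 2, 0, -1, 0], [0, 0, 2, -1, 0], [0, -1, -2, 2, 0], [-1, 0, 0, 0, 2]].
The roots have two lengths (squared-length ratio 2:1); the short ones are alpha_{3}. The associated Dynkin diagram is a chain of 5 nodes with a double edge at one end; the terminal node there is the unique short simple root (B_5), so the type is B_5 (the algebra so(11)).

B_5 (so(11))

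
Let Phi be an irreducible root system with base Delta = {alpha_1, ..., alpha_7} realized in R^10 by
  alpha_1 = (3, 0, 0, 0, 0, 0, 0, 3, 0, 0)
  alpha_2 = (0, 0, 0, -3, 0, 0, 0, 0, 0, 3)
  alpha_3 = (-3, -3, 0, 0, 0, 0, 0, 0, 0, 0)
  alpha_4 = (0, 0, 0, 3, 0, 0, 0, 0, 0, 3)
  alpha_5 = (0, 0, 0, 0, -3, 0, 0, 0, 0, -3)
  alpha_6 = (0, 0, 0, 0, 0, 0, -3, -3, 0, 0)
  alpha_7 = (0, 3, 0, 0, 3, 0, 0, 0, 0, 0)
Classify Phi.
D_7

Compute the Cartan integers a_ij = 2(alpha_i, alpha_j)/(alpha_j, alpha_j); the resulting 7x7 Cartan matrix is
[[2, 0, -1, 0, 0, -1, 0], [0, 2, 0, 0, -1, 0, 0], [-1, 0, 2, 0, 0, 0, -1], [0, 0, 0, 2, -1, 0, 0], [0, -1, 0, -1, 2, 0, -1], [-1, 0, 0, 0, 0, 2, 0], [0, 0, -1, 0, -1, 0, 2]].
All simple roots have the same length, so the diagram is simply laced. The associated Dynkin diagram is a chain of 5 nodes with a fork of two nodes at one end (D_7), so the type is D_7 (the algebra so(14)).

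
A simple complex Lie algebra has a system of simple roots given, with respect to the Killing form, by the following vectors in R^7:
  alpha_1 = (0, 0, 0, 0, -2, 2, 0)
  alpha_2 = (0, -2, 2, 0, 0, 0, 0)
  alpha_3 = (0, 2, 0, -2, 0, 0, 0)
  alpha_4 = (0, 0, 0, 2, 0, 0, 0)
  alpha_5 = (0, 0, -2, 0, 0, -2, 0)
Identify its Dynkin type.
Compute the Cartan integers a_ij = 2(alpha_i, alpha_j)/(alpha_j, alpha_j); the resulting 5x5 Cartan matrix is
[[2, 0, 0, 0, -1], [0, 2, -1, 0, -1], [0, -1, 2, -2, 0], [0, 0, -1, 2, 0], [-1, -1, 0, 0, 2]].
The roots have two lengths (squared-length ratio 2:1); the short ones are alpha_{4}. The associated Dynkin diagram is a chain of 5 nodes with a double edge at one end; the terminal node there is the unique short simple root (B_5), so the type is B_5 (the algebra so(11)).

type B_5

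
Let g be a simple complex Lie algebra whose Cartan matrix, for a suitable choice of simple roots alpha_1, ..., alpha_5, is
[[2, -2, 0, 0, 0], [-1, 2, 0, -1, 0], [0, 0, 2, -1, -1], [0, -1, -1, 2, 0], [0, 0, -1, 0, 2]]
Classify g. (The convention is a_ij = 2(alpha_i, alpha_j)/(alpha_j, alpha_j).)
The matrix has rank 5 with 2's on the diagonal. Reading the off-diagonal entries as Dynkin edges (a single edge where a_ij = a_ji = -1; a double or triple edge where a_ij * a_ji = 2 or 3), the diagram is a chain of 5 nodes with a double edge at one end; the terminal node there is the unique long simple root (C_5). One simple-root ordering that puts it in standard form is (alpha_5, alpha_3, alpha_4, alpha_2, alpha_1). So the algebra is type C_5, i.e. sp(10).

C_5 (sp(10))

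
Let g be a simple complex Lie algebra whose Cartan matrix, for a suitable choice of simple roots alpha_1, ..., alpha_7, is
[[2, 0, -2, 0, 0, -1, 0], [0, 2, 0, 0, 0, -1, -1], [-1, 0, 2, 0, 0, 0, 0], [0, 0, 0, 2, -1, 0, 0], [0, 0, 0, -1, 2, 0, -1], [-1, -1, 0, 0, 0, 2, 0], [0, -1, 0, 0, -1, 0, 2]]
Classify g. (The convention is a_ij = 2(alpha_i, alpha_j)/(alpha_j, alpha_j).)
B_7

The matrix has rank 7 with 2's on the diagonal. Reading the off-diagonal entries as Dynkin edges (a single edge where a_ij = a_ji = -1; a double or triple edge where a_ij * a_ji = 2 or 3), the diagram is a chain of 7 nodes with a double edge at one end; the terminal node there is the unique short simple root (B_7). One simple-root ordering that puts it in standard form is (alpha_4, alpha_5, alpha_7, alpha_2, alpha_6, alpha_1, alpha_3). So the algebra is type B_7, i.e. so(15).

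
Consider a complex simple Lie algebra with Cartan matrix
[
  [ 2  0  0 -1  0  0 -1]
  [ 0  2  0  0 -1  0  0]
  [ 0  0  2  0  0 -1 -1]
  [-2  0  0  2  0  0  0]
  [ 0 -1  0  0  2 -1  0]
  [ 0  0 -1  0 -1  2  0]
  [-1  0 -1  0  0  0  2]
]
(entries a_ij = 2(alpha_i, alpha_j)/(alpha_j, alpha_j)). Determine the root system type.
C_7 (sp(14))

The matrix has rank 7 with 2's on the diagonal. Reading the off-diagonal entries as Dynkin edges (a single edge where a_ij = a_ji = -1; a double or triple edge where a_ij * a_ji = 2 or 3), the diagram is a chain of 7 nodes with a double edge at one end; the terminal node there is the unique long simple root (C_7). One simple-root ordering that puts it in standard form is (alpha_2, alpha_5, alpha_6, alpha_3, alpha_7, alpha_1, alpha_4). So the algebra is type C_7, i.e. sp(14).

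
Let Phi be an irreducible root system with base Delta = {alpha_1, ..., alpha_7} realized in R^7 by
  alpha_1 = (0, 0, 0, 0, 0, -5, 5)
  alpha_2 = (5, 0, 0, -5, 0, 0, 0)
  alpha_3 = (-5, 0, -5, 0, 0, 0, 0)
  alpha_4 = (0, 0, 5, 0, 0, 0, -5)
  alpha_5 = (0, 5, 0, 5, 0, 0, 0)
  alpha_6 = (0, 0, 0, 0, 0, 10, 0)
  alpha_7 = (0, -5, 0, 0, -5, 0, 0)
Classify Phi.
Compute the Cartan integers a_ij = 2(alpha_i, alpha_j)/(alpha_j, alpha_j); the resulting 7x7 Cartan matrix is
[[2, 0, 0, -1, 0, -1, 0], [0, 2, -1, 0, -1, 0, 0], [0, -1, 2, -1, 0, 0, 0], [-1, 0, -1, 2, 0, 0, 0], [0, -1, 0, 0, 2, 0, -1], [-2, 0, 0, 0, 0, 2, 0], [0, 0, 0, 0, -1, 0, 2]].
The roots have two lengths (squared-length ratio 2:1); the short ones are alpha_{1,2,3,4,5,7}. The associated Dynkin diagram is a chain of 7 nodes with a double edge at one end; the terminal node there is the unique long simple root (C_7), so the type is C_7 (the algebra sp(14)).

type C_7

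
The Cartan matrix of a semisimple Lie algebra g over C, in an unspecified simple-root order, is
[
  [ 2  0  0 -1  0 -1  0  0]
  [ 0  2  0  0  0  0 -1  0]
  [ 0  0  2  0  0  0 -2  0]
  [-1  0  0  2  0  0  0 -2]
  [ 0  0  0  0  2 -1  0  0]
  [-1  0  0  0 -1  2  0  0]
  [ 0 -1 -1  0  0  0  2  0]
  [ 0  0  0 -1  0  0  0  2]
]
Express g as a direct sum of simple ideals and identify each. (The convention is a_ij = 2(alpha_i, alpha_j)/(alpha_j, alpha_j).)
B5 ⊕ C3

The diagram associated to this matrix has two connected components: the simple roots {alpha_1, alpha_4, alpha_5, alpha_6, alpha_8} form a chain of 5 nodes with a double edge at one end; the terminal node there is the unique short simple root (B_5), and {alpha_2, alpha_3, alpha_7} form a chain of 3 nodes with a double edge at one end; the terminal node there is the unique long simple root (C_3). A semisimple Lie algebra decomposes uniquely as the direct sum of simple ideals, one per connected component of its Dynkin diagram, so g ≅ B_5 ⊕ C_3 (dimension 55 + 21 = 76).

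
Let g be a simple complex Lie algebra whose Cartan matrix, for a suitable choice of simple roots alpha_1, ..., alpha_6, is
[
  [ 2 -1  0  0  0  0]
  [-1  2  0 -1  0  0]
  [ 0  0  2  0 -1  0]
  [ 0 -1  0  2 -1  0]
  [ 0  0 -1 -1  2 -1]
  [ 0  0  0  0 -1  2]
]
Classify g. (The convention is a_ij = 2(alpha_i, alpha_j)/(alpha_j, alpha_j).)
D6

The matrix has rank 6 with 2's on the diagonal. Reading the off-diagonal entries as Dynkin edges (a single edge where a_ij = a_ji = -1; a double or triple edge where a_ij * a_ji = 2 or 3), the diagram is a chain of 4 nodes with a fork of two nodes at one end (D_6). One simple-root ordering that puts it in standard form is (alpha_1, alpha_2, alpha_4, alpha_5, alpha_6, alpha_3). So the algebra is type D_6, i.e. so(12).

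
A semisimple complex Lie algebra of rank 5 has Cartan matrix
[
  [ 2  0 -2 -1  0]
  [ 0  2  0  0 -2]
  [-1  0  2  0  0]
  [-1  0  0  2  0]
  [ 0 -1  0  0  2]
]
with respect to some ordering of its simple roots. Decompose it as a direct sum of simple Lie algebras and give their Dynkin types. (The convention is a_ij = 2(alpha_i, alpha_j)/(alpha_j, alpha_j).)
B_2 ⊕ B_3

The diagram associated to this matrix has two connected components: the simple roots {alpha_2, alpha_5} form a chain of 2 nodes with a double edge at one end; the terminal node there is the unique short simple root (B_2), and {alpha_1, alpha_3, alpha_4} form a chain of 3 nodes with a double edge at one end; the terminal node there is the unique short simple root (B_3). A semisimple Lie algebra decomposes uniquely as the direct sum of simple ideals, one per connected component of its Dynkin diagram, so g ≅ B_2 ⊕ B_3 (dimension 10 + 21 = 31).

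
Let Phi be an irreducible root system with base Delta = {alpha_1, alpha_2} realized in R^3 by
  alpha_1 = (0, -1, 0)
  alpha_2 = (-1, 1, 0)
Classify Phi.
B_2 (so(5))

Compute the Cartan integers a_ij = 2(alpha_i, alpha_j)/(alpha_j, alpha_j); the resulting 2x2 Cartan matrix is
[[2, -1], [-2, 2]].
The roots have two lengths (squared-length ratio 2:1); the short ones are alpha_{1}. The associated Dynkin diagram is a chain of 2 nodes with a double edge at one end; the terminal node there is the unique short simple root (B_2), so the type is B_2 (the algebra so(5)).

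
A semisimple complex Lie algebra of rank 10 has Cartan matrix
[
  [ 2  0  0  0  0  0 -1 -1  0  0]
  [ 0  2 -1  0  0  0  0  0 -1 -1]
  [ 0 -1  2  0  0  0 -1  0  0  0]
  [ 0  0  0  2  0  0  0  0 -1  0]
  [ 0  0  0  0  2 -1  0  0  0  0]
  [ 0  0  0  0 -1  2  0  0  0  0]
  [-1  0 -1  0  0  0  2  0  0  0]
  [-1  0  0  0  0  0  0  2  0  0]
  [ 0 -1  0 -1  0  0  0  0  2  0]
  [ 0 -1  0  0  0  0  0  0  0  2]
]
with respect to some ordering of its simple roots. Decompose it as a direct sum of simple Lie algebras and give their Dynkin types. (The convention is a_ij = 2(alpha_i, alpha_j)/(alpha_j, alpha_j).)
A2 + E8

The diagram associated to this matrix has two connected components: the simple roots {alpha_5, alpha_6} form a chain of 2 nodes with single edges (A_2), and {alpha_1, alpha_2, alpha_3, alpha_4, alpha_7, alpha_8, alpha_9, alpha_10} form a chain of 7 nodes with one extra node attached to the third node from one end (E_8). A semisimple Lie algebra decomposes uniquely as the direct sum of simple ideals, one per connected component of its Dynkin diagram, so g ≅ A_2 ⊕ E_8 (dimension 8 + 248 = 256).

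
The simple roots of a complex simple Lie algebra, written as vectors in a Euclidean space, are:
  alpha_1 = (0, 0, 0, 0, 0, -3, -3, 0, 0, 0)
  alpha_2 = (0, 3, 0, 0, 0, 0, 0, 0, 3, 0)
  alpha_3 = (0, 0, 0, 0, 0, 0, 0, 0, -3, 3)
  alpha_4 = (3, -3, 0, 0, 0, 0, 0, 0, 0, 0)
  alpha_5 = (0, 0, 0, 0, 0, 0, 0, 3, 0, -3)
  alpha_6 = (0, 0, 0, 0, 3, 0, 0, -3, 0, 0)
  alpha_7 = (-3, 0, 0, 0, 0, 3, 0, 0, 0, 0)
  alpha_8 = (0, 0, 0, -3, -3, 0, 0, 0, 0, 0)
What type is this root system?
Compute the Cartan integers a_ij = 2(alpha_i, alpha_j)/(alpha_j, alpha_j); the resulting 8x8 Cartan matrix is
[[2, 0, 0, 0, 0, 0, -1, 0], [0, 2, -1, -1, 0, 0, 0, 0], [0, -1, 2, 0, -1, 0, 0, 0], [0, -1, 0, 2, 0, 0, -1, 0], [0, 0, -1, 0, 2, -1, 0, 0], [0, 0, 0, 0, -1, 2, 0, -1], [-1, 0, 0, -1, 0, 0, 2, 0], [0, 0, 0, 0, 0, -1, 0, 2]].
All simple roots have the same length, so the diagram is simply laced. The associated Dynkin diagram is a chain of 8 nodes with single edges (A_8), so the type is A_8 (the algebra sl(9)).

type A_8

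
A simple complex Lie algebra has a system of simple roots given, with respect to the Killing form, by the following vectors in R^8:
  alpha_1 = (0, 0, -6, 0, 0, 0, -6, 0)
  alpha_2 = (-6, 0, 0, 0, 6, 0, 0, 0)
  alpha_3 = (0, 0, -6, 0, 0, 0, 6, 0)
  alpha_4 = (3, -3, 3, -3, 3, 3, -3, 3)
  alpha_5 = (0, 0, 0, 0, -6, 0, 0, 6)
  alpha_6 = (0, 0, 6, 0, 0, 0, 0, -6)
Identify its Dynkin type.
Compute the Cartan integers a_ij = 2(alpha_i, alpha_j)/(alpha_j, alpha_j); the resulting 6x6 Cartan matrix is
[[2, 0, 0, 0, 0, -1], [0, 2, 0, 0, -1, 0], [0, 0, 2, -1, 0, -1], [0, 0, -1, 2, 0, 0], [0, -1, 0, 0, 2, -1], [-1, 0, -1, 0, -1, 2]].
All simple roots have the same length, so the diagram is simply laced. The associated Dynkin diagram is a chain of 5 nodes with one extra node attached to the third node from one end (E_6), so the type is E_6.

E_6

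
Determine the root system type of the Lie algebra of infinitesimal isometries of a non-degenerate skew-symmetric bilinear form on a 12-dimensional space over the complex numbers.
C6

This is sp(12), which has dimension 12(12+1)/2 = 78 and rank 12/2 = 6. In the classification of classical Lie algebras, the symplectic algebra sp(2n) has type C_n; here n = 6, so the Dynkin diagram is a chain of 6 nodes with a double edge at one end; the terminal node there is the unique long simple root (C_6). Hence the type is C_6.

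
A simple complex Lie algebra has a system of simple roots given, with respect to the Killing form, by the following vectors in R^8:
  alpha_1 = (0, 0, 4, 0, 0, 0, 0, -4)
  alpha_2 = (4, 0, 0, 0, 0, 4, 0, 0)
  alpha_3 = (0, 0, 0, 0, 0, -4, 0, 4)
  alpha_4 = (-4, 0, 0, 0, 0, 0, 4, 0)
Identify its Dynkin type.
A_4

Compute the Cartan integers a_ij = 2(alpha_i, alpha_j)/(alpha_j, alpha_j); the resulting 4x4 Cartan matrix is
[[2, 0, -1, 0], [0, 2, -1, -1], [-1, -1, 2, 0], [0, -1, 0, 2]].
All simple roots have the same length, so the diagram is simply laced. The associated Dynkin diagram is a chain of 4 nodes with single edges (A_4), so the type is A_4 (the algebra sl(5)).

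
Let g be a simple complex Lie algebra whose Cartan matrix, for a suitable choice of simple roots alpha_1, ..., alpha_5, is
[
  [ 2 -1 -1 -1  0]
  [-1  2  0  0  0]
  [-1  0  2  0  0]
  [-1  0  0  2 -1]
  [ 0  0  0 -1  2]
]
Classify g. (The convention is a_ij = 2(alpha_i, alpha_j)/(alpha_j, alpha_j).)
D5

The matrix has rank 5 with 2's on the diagonal. Reading the off-diagonal entries as Dynkin edges (a single edge where a_ij = a_ji = -1; a double or triple edge where a_ij * a_ji = 2 or 3), the diagram is a chain of 3 nodes with a fork of two nodes at one end (D_5). One simple-root ordering that puts it in standard form is (alpha_5, alpha_4, alpha_1, alpha_2, alpha_3). So the algebra is type D_5, i.e. so(10).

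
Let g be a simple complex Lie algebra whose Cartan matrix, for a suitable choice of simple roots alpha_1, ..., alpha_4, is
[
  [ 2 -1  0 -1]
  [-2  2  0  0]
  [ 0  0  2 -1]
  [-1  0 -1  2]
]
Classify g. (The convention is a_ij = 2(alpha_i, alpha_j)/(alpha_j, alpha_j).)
The matrix has rank 4 with 2's on the diagonal. Reading the off-diagonal entries as Dynkin edges (a single edge where a_ij = a_ji = -1; a double or triple edge where a_ij * a_ji = 2 or 3), the diagram is a chain of 4 nodes with a double edge at one end; the terminal node there is the unique long simple root (C_4). One simple-root ordering that puts it in standard form is (alpha_3, alpha_4, alpha_1, alpha_2). So the algebra is type C_4, i.e. sp(8).

C_4 (sp(8))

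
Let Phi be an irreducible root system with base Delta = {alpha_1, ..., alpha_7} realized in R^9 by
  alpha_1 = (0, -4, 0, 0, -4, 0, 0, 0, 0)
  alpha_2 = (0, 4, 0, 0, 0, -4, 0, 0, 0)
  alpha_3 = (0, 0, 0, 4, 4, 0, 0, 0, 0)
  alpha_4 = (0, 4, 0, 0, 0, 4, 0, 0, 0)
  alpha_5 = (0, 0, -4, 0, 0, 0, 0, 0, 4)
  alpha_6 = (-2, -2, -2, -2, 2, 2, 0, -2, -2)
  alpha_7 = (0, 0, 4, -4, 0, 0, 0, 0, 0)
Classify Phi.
E7

Compute the Cartan integers a_ij = 2(alpha_i, alpha_j)/(alpha_j, alpha_j); the resulting 7x7 Cartan matrix is
[[2, -1, -1, -1, 0, 0, 0], [-1, 2, 0, 0, 0, -1, 0], [-1, 0, 2, 0, 0, 0, -1], [-1, 0, 0, 2, 0, 0, 0], [0, 0, 0, 0, 2, 0, -1], [0, -1, 0, 0, 0, 2, 0], [0, 0, -1, 0, -1, 0, 2]].
All simple roots have the same length, so the diagram is simply laced. The associated Dynkin diagram is a chain of 6 nodes with one extra node attached to the third node from one end (E_7), so the type is E_7.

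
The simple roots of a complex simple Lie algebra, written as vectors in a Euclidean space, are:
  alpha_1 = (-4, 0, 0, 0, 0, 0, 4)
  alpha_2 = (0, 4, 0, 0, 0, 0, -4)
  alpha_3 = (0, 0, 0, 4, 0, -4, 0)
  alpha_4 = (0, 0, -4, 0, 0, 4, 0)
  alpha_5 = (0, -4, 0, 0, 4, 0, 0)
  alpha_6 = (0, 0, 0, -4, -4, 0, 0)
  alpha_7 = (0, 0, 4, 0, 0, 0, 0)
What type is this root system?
B_7 (so(15))

Compute the Cartan integers a_ij = 2(alpha_i, alpha_j)/(alpha_j, alpha_j); the resulting 7x7 Cartan matrix is
[[2, -1, 0, 0, 0, 0, 0], [-1, 2, 0, 0, -1, 0, 0], [0, 0, 2, -1, 0, -1, 0], [0, 0, -1, 2, 0, 0, -2], [0, -1, 0, 0, 2, -1, 0], [0, 0, -1, 0, -1, 2, 0], [0, 0, 0, -1, 0, 0, 2]].
The roots have two lengths (squared-length ratio 2:1); the short ones are alpha_{7}. The associated Dynkin diagram is a chain of 7 nodes with a double edge at one end; the terminal node there is the unique short simple root (B_7), so the type is B_7 (the algebra so(15)).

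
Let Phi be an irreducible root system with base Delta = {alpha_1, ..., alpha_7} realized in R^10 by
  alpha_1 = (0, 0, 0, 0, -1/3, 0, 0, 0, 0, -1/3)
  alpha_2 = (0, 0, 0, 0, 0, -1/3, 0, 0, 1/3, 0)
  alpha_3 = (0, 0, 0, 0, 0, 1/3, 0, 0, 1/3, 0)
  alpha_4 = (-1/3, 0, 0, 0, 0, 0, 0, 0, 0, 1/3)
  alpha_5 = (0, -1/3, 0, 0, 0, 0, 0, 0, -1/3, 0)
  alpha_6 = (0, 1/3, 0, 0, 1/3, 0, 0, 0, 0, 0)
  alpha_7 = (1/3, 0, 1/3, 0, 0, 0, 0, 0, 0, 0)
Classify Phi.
Compute the Cartan integers a_ij = 2(alpha_i, alpha_j)/(alpha_j, alpha_j); the resulting 7x7 Cartan matrix is
[[2, 0, 0, -1, 0, -1, 0], [0, 2, 0, 0, -1, 0, 0], [0, 0, 2, 0, -1, 0, 0], [-1, 0, 0, 2, 0, 0, -1], [0, -1, -1, 0, 2, -1, 0], [-1, 0, 0, 0, -1, 2, 0], [0, 0, 0, -1, 0, 0, 2]].
All simple roots have the same length, so the diagram is simply laced. The associated Dynkin diagram is a chain of 5 nodes with a fork of two nodes at one end (D_7), so the type is D_7 (the algebra so(14)).

D_7 (so(14))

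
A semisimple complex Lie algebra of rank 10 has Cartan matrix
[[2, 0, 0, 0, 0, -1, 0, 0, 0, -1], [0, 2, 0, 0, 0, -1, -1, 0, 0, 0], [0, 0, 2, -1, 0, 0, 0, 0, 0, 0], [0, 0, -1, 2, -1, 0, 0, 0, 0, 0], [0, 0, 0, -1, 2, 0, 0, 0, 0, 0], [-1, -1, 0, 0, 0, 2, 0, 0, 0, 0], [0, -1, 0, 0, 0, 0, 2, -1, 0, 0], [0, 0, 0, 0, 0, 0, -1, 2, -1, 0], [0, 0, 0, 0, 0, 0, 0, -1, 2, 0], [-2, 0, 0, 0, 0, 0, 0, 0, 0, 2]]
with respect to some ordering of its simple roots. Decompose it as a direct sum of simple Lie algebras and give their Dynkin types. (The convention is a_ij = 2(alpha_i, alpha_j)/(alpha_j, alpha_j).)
type A_3 + type C_7

The diagram associated to this matrix has two connected components: the simple roots {alpha_3, alpha_4, alpha_5} form a chain of 3 nodes with single edges (A_3), and {alpha_1, alpha_2, alpha_6, alpha_7, alpha_8, alpha_9, alpha_10} form a chain of 7 nodes with a double edge at one end; the terminal node there is the unique long simple root (C_7). A semisimple Lie algebra decomposes uniquely as the direct sum of simple ideals, one per connected component of its Dynkin diagram, so g ≅ A_3 ⊕ C_7 (dimension 15 + 105 = 120).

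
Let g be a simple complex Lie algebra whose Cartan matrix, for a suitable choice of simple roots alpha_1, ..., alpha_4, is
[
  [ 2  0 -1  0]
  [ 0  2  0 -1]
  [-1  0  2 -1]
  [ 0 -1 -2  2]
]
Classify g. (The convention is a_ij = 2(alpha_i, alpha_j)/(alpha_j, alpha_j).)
The matrix has rank 4 with 2's on the diagonal. Reading the off-diagonal entries as Dynkin edges (a single edge where a_ij = a_ji = -1; a double or triple edge where a_ij * a_ji = 2 or 3), the diagram is a chain of 4 nodes with a double edge between the middle two (F_4). One simple-root ordering that puts it in standard form is (alpha_2, alpha_4, alpha_3, alpha_1). So the algebra is type F_4.

F4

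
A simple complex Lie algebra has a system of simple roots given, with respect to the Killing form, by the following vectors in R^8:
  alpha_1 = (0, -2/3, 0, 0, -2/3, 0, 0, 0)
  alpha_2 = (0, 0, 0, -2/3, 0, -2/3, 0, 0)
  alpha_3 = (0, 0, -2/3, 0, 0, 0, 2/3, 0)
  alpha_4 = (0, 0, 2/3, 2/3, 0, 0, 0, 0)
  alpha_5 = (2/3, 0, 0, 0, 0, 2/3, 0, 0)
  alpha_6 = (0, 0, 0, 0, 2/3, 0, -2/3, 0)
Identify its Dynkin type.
A_6 (sl(7))

Compute the Cartan integers a_ij = 2(alpha_i, alpha_j)/(alpha_j, alpha_j); the resulting 6x6 Cartan matrix is
[[2, 0, 0, 0, 0, -1], [0, 2, 0, -1, -1, 0], [0, 0, 2, -1, 0, -1], [0, -1, -1, 2, 0, 0], [0, -1, 0, 0, 2, 0], [-1, 0, -1, 0, 0, 2]].
All simple roots have the same length, so the diagram is simply laced. The associated Dynkin diagram is a chain of 6 nodes with single edges (A_6), so the type is A_6 (the algebra sl(7)).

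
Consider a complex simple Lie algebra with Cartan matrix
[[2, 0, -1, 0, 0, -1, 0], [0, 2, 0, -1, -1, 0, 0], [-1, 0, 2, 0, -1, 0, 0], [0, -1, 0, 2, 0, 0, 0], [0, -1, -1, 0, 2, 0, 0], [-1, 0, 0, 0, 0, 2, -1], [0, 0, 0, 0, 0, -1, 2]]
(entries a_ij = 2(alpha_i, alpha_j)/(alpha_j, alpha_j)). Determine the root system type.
A_7

The matrix has rank 7 with 2's on the diagonal. Reading the off-diagonal entries as Dynkin edges (a single edge where a_ij = a_ji = -1; a double or triple edge where a_ij * a_ji = 2 or 3), the diagram is a chain of 7 nodes with single edges (A_7). One simple-root ordering that puts it in standard form is (alpha_4, alpha_2, alpha_5, alpha_3, alpha_1, alpha_6, alpha_7). So the algebra is type A_7, i.e. sl(8).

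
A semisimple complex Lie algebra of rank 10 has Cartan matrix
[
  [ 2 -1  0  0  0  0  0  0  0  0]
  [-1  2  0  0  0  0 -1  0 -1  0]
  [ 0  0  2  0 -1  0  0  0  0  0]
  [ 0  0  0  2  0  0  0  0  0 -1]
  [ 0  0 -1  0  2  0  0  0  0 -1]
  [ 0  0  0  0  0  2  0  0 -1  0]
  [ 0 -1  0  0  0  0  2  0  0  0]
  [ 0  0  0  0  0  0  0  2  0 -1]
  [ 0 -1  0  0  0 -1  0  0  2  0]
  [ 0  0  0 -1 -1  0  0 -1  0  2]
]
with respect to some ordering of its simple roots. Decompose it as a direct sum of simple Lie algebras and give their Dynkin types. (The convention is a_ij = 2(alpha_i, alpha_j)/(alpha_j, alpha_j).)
D_5 ⊕ D_5

The diagram associated to this matrix has two connected components: the simple roots {alpha_3, alpha_4, alpha_5, alpha_8, alpha_10} form a chain of 3 nodes with a fork of two nodes at one end (D_5), and {alpha_1, alpha_2, alpha_6, alpha_7, alpha_9} form a chain of 3 nodes with a fork of two nodes at one end (D_5). A semisimple Lie algebra decomposes uniquely as the direct sum of simple ideals, one per connected component of its Dynkin diagram, so g ≅ D_5 ⊕ D_5 (dimension 45 + 45 = 90).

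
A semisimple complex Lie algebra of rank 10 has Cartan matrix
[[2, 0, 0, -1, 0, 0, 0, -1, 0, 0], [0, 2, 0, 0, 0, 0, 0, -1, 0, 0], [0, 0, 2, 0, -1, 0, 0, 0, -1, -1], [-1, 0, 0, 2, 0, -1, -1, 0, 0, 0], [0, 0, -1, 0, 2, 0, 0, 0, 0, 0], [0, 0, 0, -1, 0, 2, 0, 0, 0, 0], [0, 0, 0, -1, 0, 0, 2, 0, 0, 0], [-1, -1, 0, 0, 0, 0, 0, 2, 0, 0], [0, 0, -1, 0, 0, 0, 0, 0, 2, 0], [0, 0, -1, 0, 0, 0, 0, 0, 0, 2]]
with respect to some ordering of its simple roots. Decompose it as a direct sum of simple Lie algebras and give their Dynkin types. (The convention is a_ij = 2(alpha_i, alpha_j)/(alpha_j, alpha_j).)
D_4 (so(8)) ⊕ D_6 (so(12))

The diagram associated to this matrix has two connected components: the simple roots {alpha_3, alpha_5, alpha_9, alpha_10} form a chain of 2 nodes with a fork of two nodes at one end (D_4), and {alpha_1, alpha_2, alpha_4, alpha_6, alpha_7, alpha_8} form a chain of 4 nodes with a fork of two nodes at one end (D_6). A semisimple Lie algebra decomposes uniquely as the direct sum of simple ideals, one per connected component of its Dynkin diagram, so g ≅ D_4 ⊕ D_6 (dimension 28 + 66 = 94).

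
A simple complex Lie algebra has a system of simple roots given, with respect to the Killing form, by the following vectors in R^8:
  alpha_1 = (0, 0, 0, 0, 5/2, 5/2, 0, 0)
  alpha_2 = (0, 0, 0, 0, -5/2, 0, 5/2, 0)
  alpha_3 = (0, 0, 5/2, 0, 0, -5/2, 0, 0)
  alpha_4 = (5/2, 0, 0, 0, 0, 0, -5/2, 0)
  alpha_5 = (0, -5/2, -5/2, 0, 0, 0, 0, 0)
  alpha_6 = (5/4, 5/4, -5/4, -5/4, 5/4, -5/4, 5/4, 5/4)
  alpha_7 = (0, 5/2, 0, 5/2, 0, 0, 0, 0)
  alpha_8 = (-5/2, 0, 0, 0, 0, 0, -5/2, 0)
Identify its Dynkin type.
Compute the Cartan integers a_ij = 2(alpha_i, alpha_j)/(alpha_j, alpha_j); the resulting 8x8 Cartan matrix is
[[2, -1, -1, 0, 0, 0, 0, 0], [-1, 2, 0, -1, 0, 0, 0, -1], [-1, 0, 2, 0, -1, 0, 0, 0], [0, -1, 0, 2, 0, 0, 0, 0], [0, 0, -1, 0, 2, 0, -1, 0], [0, 0, 0, 0, 0, 2, 0, -1], [0, 0, 0, 0, -1, 0, 2, 0], [0, -1, 0, 0, 0, -1, 0, 2]].
All simple roots have the same length, so the diagram is simply laced. The associated Dynkin diagram is a chain of 7 nodes with one extra node attached to the third node from one end (E_8), so the type is E_8.

E_8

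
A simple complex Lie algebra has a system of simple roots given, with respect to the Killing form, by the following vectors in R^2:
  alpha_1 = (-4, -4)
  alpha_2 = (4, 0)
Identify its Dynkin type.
Compute the Cartan integers a_ij = 2(alpha_i, alpha_j)/(alpha_j, alpha_j); the resulting 2x2 Cartan matrix is
[[2, -2], [-1, 2]].
The roots have two lengths (squared-length ratio 2:1); the short ones are alpha_{2}. The associated Dynkin diagram is a chain of 2 nodes with a double edge at one end; the terminal node there is the unique short simple root (B_2), so the type is B_2 (the algebra so(5)).

type B_2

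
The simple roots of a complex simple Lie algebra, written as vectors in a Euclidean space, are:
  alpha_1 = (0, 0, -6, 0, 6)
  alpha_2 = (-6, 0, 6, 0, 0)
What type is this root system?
A2

Compute the Cartan integers a_ij = 2(alpha_i, alpha_j)/(alpha_j, alpha_j); the resulting 2x2 Cartan matrix is
[[2, -1], [-1, 2]].
All simple roots have the same length, so the diagram is simply laced. The associated Dynkin diagram is a chain of 2 nodes with single edges (A_2), so the type is A_2 (the algebra sl(3)).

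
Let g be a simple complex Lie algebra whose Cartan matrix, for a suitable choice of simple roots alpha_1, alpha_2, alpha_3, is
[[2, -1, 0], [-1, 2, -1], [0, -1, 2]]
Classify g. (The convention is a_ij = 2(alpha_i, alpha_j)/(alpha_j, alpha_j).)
The matrix has rank 3 with 2's on the diagonal. Reading the off-diagonal entries as Dynkin edges (a single edge where a_ij = a_ji = -1; a double or triple edge where a_ij * a_ji = 2 or 3), the diagram is a chain of 3 nodes with single edges (A_3). One simple-root ordering that puts it in standard form is (alpha_3, alpha_2, alpha_1). So the algebra is type A_3, i.e. sl(4).

type A_3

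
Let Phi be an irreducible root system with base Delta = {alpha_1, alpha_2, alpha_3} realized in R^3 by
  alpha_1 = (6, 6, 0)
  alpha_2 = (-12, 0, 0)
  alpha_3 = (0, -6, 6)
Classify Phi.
C_3

Compute the Cartan integers a_ij = 2(alpha_i, alpha_j)/(alpha_j, alpha_j); the resulting 3x3 Cartan matrix is
[[2, -1, -1], [-2, 2, 0], [-1, 0, 2]].
The roots have two lengths (squared-length ratio 2:1); the short ones are alpha_{1,3}. The associated Dynkin diagram is a chain of 3 nodes with a double edge at one end; the terminal node there is the unique long simple root (C_3), so the type is C_3 (the algebra sp(6)).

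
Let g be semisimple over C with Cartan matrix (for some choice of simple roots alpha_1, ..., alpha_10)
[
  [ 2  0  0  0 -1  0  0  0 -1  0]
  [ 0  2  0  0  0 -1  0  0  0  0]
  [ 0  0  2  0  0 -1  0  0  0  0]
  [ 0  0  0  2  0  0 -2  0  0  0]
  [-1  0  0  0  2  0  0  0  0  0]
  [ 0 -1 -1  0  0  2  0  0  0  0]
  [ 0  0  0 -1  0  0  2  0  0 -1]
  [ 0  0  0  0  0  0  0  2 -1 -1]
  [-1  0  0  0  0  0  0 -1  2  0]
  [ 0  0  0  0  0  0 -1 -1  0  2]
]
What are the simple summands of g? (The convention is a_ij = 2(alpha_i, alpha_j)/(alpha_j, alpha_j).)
A3 ⊕ C7

The diagram associated to this matrix has two connected components: the simple roots {alpha_2, alpha_3, alpha_6} form a chain of 3 nodes with single edges (A_3), and {alpha_1, alpha_4, alpha_5, alpha_7, alpha_8, alpha_9, alpha_10} form a chain of 7 nodes with a double edge at one end; the terminal node there is the unique long simple root (C_7). A semisimple Lie algebra decomposes uniquely as the direct sum of simple ideals, one per connected component of its Dynkin diagram, so g ≅ A_3 ⊕ C_7 (dimension 15 + 105 = 120).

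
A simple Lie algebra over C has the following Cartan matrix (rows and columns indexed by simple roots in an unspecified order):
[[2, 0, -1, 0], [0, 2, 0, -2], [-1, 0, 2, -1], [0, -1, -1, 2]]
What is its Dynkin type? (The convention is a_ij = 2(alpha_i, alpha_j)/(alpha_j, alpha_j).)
C_4

The matrix has rank 4 with 2's on the diagonal. Reading the off-diagonal entries as Dynkin edges (a single edge where a_ij = a_ji = -1; a double or triple edge where a_ij * a_ji = 2 or 3), the diagram is a chain of 4 nodes with a double edge at one end; the terminal node there is the unique long simple root (C_4). One simple-root ordering that puts it in standard form is (alpha_1, alpha_3, alpha_4, alpha_2). So the algebra is type C_4, i.e. sp(8).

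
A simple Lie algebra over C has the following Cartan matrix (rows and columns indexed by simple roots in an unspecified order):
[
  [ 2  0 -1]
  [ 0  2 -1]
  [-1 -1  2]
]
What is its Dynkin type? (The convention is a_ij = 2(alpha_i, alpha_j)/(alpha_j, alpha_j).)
A_3

The matrix has rank 3 with 2's on the diagonal. Reading the off-diagonal entries as Dynkin edges (a single edge where a_ij = a_ji = -1; a double or triple edge where a_ij * a_ji = 2 or 3), the diagram is a chain of 3 nodes with single edges (A_3). One simple-root ordering that puts it in standard form is (alpha_1, alpha_3, alpha_2). So the algebra is type A_3, i.e. sl(4).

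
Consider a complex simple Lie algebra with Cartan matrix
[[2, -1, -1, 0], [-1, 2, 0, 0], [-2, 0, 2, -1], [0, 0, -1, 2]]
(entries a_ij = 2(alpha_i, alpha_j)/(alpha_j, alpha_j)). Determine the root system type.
The matrix has rank 4 with 2's on the diagonal. Reading the off-diagonal entries as Dynkin edges (a single edge where a_ij = a_ji = -1; a double or triple edge where a_ij * a_ji = 2 or 3), the diagram is a chain of 4 nodes with a double edge between the middle two (F_4). One simple-root ordering that puts it in standard form is (alpha_4, alpha_3, alpha_1, alpha_2). So the algebra is type F_4.

F_4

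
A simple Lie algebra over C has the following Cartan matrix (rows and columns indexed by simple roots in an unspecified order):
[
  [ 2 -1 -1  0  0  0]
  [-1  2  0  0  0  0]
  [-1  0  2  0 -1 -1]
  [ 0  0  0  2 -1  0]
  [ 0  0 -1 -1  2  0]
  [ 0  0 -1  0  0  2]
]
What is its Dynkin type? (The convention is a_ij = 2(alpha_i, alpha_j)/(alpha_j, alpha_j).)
E_6

The matrix has rank 6 with 2's on the diagonal. Reading the off-diagonal entries as Dynkin edges (a single edge where a_ij = a_ji = -1; a double or triple edge where a_ij * a_ji = 2 or 3), the diagram is a chain of 5 nodes with one extra node attached to the third node from one end (E_6). One simple-root ordering that puts it in standard form is (alpha_2, alpha_6, alpha_1, alpha_3, alpha_5, alpha_4). So the algebra is type E_6.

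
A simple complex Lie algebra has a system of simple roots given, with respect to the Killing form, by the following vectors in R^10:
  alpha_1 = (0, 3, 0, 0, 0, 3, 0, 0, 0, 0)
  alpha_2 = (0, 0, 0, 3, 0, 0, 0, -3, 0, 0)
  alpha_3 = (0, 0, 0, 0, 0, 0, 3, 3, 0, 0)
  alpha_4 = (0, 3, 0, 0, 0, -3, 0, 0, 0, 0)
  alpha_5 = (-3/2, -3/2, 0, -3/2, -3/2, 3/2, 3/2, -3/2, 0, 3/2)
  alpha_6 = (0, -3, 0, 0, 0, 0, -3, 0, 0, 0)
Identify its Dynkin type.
Compute the Cartan integers a_ij = 2(alpha_i, alpha_j)/(alpha_j, alpha_j); the resulting 6x6 Cartan matrix is
[[2, 0, 0, 0, 0, -1], [0, 2, -1, 0, 0, 0], [0, -1, 2, 0, 0, -1], [0, 0, 0, 2, -1, -1], [0, 0, 0, -1, 2, 0], [-1, 0, -1, -1, 0, 2]].
All simple roots have the same length, so the diagram is simply laced. The associated Dynkin diagram is a chain of 5 nodes with one extra node attached to the third node from one end (E_6), so the type is E_6.

E6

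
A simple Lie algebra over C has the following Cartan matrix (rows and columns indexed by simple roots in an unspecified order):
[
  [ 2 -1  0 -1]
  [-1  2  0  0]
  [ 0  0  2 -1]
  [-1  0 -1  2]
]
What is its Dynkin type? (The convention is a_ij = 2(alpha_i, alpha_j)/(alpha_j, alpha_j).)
The matrix has rank 4 with 2's on the diagonal. Reading the off-diagonal entries as Dynkin edges (a single edge where a_ij = a_ji = -1; a double or triple edge where a_ij * a_ji = 2 or 3), the diagram is a chain of 4 nodes with single edges (A_4). One simple-root ordering that puts it in standard form is (alpha_2, alpha_1, alpha_4, alpha_3). So the algebra is type A_4, i.e. sl(5).

A_4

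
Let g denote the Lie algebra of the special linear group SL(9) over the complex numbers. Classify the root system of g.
This is sl(9), which has dimension 9^2 - 1 = 80 and rank 9 - 1 = 8 (a Cartan subalgebra is the diagonal traceless matrices). In the classification of classical Lie algebras, the special linear algebra sl(n+1) has type A_n; here n = 8, so the Dynkin diagram is a chain of 8 nodes with single edges (A_8). Hence the type is A_8.

A_8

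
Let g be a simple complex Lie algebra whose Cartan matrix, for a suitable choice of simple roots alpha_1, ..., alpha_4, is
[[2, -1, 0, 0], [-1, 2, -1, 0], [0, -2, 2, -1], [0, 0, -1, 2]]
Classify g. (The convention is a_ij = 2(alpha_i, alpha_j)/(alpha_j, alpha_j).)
The matrix has rank 4 with 2's on the diagonal. Reading the off-diagonal entries as Dynkin edges (a single edge where a_ij = a_ji = -1; a double or triple edge where a_ij * a_ji = 2 or 3), the diagram is a chain of 4 nodes with a double edge between the middle two (F_4). One simple-root ordering that puts it in standard form is (alpha_4, alpha_3, alpha_2, alpha_1). So the algebra is type F_4.

type F_4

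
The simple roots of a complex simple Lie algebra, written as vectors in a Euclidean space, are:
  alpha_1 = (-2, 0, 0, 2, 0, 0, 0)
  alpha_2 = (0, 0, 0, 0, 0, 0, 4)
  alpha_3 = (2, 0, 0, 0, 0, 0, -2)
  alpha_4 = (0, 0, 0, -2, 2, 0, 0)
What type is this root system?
Compute the Cartan integers a_ij = 2(alpha_i, alpha_j)/(alpha_j, alpha_j); the resulting 4x4 Cartan matrix is
[[2, 0, -1, -1], [0, 2, -2, 0], [-1, -1, 2, 0], [-1, 0, 0, 2]].
The roots have two lengths (squared-length ratio 2:1); the short ones are alpha_{1,3,4}. The associated Dynkin diagram is a chain of 4 nodes with a double edge at one end; the terminal node there is the unique long simple root (C_4), so the type is C_4 (the algebra sp(8)).

C4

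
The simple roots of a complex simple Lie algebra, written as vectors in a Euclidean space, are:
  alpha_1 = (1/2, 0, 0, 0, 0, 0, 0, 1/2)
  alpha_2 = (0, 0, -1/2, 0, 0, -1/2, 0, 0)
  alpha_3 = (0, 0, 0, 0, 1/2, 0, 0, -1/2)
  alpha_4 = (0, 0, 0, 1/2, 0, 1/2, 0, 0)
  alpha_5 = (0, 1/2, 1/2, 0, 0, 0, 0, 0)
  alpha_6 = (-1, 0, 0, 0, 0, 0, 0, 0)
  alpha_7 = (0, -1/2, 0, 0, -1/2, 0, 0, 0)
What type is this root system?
Compute the Cartan integers a_ij = 2(alpha_i, alpha_j)/(alpha_j, alpha_j); the resulting 7x7 Cartan matrix is
[[2, 0, -1, 0, 0, -1, 0], [0, 2, 0, -1, -1, 0, 0], [-1, 0, 2, 0, 0, 0, -1], [0, -1, 0, 2, 0, 0, 0], [0, -1, 0, 0, 2, 0, -1], [-2, 0, 0, 0, 0, 2, 0], [0, 0, -1, 0, -1, 0, 2]].
The roots have two lengths (squared-length ratio 2:1); the short ones are alpha_{1,2,3,4,5,7}. The associated Dynkin diagram is a chain of 7 nodes with a double edge at one end; the terminal node there is the unique long simple root (C_7), so the type is C_7 (the algebra sp(14)).

type C_7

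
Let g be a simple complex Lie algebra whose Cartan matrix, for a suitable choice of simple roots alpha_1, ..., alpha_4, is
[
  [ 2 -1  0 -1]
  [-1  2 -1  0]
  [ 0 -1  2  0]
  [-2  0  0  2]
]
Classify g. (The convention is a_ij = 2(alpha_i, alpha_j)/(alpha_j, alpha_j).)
C_4 (sp(8))

The matrix has rank 4 with 2's on the diagonal. Reading the off-diagonal entries as Dynkin edges (a single edge where a_ij = a_ji = -1; a double or triple edge where a_ij * a_ji = 2 or 3), the diagram is a chain of 4 nodes with a double edge at one end; the terminal node there is the unique long simple root (C_4). One simple-root ordering that puts it in standard form is (alpha_3, alpha_2, alpha_1, alpha_4). So the algebra is type C_4, i.e. sp(8).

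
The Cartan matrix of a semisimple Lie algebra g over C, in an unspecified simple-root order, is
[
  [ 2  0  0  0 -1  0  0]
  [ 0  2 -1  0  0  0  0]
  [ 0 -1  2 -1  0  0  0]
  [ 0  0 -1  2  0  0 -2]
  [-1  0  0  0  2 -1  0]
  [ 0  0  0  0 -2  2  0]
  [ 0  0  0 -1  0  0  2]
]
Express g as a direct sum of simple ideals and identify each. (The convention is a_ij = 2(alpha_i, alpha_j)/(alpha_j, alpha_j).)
B_4 (so(9)) + C_3 (sp(6))

The diagram associated to this matrix has two connected components: the simple roots {alpha_2, alpha_3, alpha_4, alpha_7} form a chain of 4 nodes with a double edge at one end; the terminal node there is the unique short simple root (B_4), and {alpha_1, alpha_5, alpha_6} form a chain of 3 nodes with a double edge at one end; the terminal node there is the unique long simple root (C_3). A semisimple Lie algebra decomposes uniquely as the direct sum of simple ideals, one per connected component of its Dynkin diagram, so g ≅ B_4 ⊕ C_3 (dimension 36 + 21 = 57).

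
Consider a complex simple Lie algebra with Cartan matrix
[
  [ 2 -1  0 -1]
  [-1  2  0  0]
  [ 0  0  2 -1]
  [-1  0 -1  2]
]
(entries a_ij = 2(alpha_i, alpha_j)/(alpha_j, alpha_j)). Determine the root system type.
The matrix has rank 4 with 2's on the diagonal. Reading the off-diagonal entries as Dynkin edges (a single edge where a_ij = a_ji = -1; a double or triple edge where a_ij * a_ji = 2 or 3), the diagram is a chain of 4 nodes with single edges (A_4). One simple-root ordering that puts it in standard form is (alpha_2, alpha_1, alpha_4, alpha_3). So the algebra is type A_4, i.e. sl(5).

A4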